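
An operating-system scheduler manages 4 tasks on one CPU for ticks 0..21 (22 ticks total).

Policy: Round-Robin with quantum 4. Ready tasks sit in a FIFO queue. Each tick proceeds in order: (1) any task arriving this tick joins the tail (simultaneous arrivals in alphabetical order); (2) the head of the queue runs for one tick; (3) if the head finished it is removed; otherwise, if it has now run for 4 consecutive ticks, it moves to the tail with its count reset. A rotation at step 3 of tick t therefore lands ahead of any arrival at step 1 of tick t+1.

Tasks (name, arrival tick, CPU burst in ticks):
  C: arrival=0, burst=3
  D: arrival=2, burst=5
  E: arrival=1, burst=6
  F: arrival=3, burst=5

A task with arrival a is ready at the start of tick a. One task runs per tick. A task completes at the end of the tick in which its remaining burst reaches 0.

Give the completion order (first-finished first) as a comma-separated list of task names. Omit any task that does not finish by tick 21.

completion order = C, E, D, F

t=0: queue=[C] q_used=0 → run C
t=1: queue=[C,E] q_used=1 → run C
t=2: queue=[C,E,D] q_used=2 → run C
t=3: queue=[E,D,F] q_used=0 → run E
t=4: queue=[E,D,F] q_used=1 → run E
t=5: queue=[E,D,F] q_used=2 → run E
t=6: queue=[E,D,F] q_used=3 → run E
t=7: queue=[D,F,E] q_used=0 → run D
t=8: queue=[D,F,E] q_used=1 → run D
t=9: queue=[D,F,E] q_used=2 → run D
t=10: queue=[D,F,E] q_used=3 → run D
t=11: queue=[F,E,D] q_used=0 → run F
t=12: queue=[F,E,D] q_used=1 → run F
t=13: queue=[F,E,D] q_used=2 → run F
t=14: queue=[F,E,D] q_used=3 → run F
t=15: queue=[E,D,F] q_used=0 → run E
t=16: queue=[E,D,F] q_used=1 → run E
t=17: queue=[D,F] q_used=0 → run D
t=18: queue=[F] q_used=0 → run F
t=19: (idle)
t=20: (idle)
t=21: (idle)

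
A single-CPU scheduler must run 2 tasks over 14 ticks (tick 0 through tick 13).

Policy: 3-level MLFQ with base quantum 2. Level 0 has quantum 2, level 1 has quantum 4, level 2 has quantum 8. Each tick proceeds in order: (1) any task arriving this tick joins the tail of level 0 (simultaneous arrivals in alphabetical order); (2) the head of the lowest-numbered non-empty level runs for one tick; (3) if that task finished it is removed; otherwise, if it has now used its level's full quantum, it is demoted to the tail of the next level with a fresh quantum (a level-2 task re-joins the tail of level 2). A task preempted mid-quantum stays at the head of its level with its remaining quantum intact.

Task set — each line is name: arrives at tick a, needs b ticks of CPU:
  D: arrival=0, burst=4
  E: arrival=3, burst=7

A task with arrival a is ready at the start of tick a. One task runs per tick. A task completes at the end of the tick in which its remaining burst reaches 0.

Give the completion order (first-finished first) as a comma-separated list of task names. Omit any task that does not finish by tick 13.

completion order = D, E

t=0: L0/L1/L2 = D/-/- → run D
t=1: L0/L1/L2 = D/-/- → run D
t=2: L0/L1/L2 = -/D/- → run D
t=3: L0/L1/L2 = E/D/- → run E
t=4: L0/L1/L2 = E/D/- → run E
t=5: L0/L1/L2 = -/DE/- → run D
t=6: L0/L1/L2 = -/E/- → run E
t=7: L0/L1/L2 = -/E/- → run E
t=8: L0/L1/L2 = -/E/- → run E
t=9: L0/L1/L2 = -/E/- → run E
t=10: L0/L1/L2 = -/-/E → run E
t=11: (idle)
t=12: (idle)
t=13: (idle)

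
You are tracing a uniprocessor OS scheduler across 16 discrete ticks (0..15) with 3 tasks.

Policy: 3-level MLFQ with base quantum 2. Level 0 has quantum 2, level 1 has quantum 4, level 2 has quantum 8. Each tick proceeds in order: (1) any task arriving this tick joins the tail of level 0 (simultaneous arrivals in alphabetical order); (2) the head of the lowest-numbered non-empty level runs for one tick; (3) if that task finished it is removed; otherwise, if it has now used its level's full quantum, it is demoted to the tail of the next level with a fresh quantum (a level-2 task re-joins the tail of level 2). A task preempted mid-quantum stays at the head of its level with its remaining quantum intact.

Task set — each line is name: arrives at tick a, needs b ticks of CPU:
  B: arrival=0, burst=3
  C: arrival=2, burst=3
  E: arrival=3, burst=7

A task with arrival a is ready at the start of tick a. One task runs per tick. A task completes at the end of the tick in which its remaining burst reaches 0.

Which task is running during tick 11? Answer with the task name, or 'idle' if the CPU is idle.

running at tick 11 = E

t=0: L0/L1/L2 = B/-/- → run B
t=1: L0/L1/L2 = B/-/- → run B
t=2: L0/L1/L2 = C/B/- → run C
t=3: L0/L1/L2 = CE/B/- → run C
t=4: L0/L1/L2 = E/BC/- → run E
t=5: L0/L1/L2 = E/BC/- → run E
t=6: L0/L1/L2 = -/BCE/- → run B
t=7: L0/L1/L2 = -/CE/- → run C
t=8: L0/L1/L2 = -/E/- → run E
t=9: L0/L1/L2 = -/E/- → run E
t=10: L0/L1/L2 = -/E/- → run E
t=11: L0/L1/L2 = -/E/- → run E
t=12: L0/L1/L2 = -/-/E → run E
t=13: (idle)
t=14: (idle)
t=15: (idle)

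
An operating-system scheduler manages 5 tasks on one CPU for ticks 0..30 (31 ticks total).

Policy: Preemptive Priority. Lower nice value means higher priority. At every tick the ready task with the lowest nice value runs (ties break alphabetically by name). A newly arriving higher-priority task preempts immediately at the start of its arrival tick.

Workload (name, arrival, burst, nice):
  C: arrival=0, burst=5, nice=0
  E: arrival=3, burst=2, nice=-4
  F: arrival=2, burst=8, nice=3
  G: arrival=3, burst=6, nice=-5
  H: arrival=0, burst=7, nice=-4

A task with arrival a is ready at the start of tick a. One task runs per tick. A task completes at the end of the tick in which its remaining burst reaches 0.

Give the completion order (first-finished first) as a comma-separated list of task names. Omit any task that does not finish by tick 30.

t=0: ready={C,H} → run H
t=1: ready={C,H} → run H
t=2: ready={C,F,H} → run H
t=3: ready={C,E,F,G,H} → run G
t=4: ready={C,E,F,G,H} → run G
t=5: ready={C,E,F,G,H} → run G
t=6: ready={C,E,F,G,H} → run G
t=7: ready={C,E,F,G,H} → run G
t=8: ready={C,E,F,G,H} → run G
t=9: ready={C,E,F,H} → run E
t=10: ready={C,E,F,H} → run E
t=11: ready={C,F,H} → run H
t=12: ready={C,F,H} → run H
t=13: ready={C,F,H} → run H
t=14: ready={C,F,H} → run H
t=15: ready={C,F} → run C
t=16: ready={C,F} → run C
t=17: ready={C,F} → run C
t=18: ready={C,F} → run C
t=19: ready={C,F} → run C
t=20: ready={F} → run F
t=21: ready={F} → run F
t=22: ready={F} → run F
t=23: ready={F} → run F
t=24: ready={F} → run F
t=25: ready={F} → run F
t=26: ready={F} → run F
t=27: ready={F} → run F
t=28: (idle)
t=29: (idle)
t=30: (idle)

completion order = G, E, H, C, F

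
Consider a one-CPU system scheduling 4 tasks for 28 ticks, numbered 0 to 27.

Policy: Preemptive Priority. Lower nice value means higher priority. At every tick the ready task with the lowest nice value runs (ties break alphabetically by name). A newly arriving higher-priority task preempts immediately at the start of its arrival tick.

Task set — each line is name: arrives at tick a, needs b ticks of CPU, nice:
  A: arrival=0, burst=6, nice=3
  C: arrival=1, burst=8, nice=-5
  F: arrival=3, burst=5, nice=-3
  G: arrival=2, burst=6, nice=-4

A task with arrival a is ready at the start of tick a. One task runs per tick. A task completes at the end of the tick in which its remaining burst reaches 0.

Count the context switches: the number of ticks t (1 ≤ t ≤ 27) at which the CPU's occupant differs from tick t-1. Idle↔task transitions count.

context switches = 5

t=0: ready={A} → run A
t=1: ready={A,C} → run C
t=2: ready={A,C,G} → run C
t=3: ready={A,C,F,G} → run C
t=4: ready={A,C,F,G} → run C
t=5: ready={A,C,F,G} → run C
t=6: ready={A,C,F,G} → run C
t=7: ready={A,C,F,G} → run C
t=8: ready={A,C,F,G} → run C
t=9: ready={A,F,G} → run G
t=10: ready={A,F,G} → run G
t=11: ready={A,F,G} → run G
t=12: ready={A,F,G} → run G
t=13: ready={A,F,G} → run G
t=14: ready={A,F,G} → run G
t=15: ready={A,F} → run F
t=16: ready={A,F} → run F
t=17: ready={A,F} → run F
t=18: ready={A,F} → run F
t=19: ready={A,F} → run F
t=20: ready={A} → run A
t=21: ready={A} → run A
t=22: ready={A} → run A
t=23: ready={A} → run A
t=24: ready={A} → run A
t=25: (idle)
t=26: (idle)
t=27: (idle)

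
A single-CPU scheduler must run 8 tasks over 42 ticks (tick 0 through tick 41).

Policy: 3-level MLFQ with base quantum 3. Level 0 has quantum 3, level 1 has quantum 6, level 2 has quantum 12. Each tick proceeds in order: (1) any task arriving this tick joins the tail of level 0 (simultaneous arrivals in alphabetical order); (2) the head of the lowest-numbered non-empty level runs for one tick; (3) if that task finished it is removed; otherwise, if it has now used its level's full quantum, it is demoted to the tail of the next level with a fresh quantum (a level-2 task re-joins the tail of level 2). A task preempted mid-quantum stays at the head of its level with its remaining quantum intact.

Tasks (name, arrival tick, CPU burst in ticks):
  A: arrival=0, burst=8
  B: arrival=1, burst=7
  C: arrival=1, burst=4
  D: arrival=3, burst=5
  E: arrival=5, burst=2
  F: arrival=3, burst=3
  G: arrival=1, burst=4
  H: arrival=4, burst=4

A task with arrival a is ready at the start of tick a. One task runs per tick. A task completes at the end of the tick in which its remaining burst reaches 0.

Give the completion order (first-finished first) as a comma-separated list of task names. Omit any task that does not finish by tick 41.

t=0: L0/L1/L2 = A/-/- → run A
t=1: L0/L1/L2 = ABCG/-/- → run A
t=2: L0/L1/L2 = ABCG/-/- → run A
t=3: L0/L1/L2 = BCGDF/A/- → run B
t=4: L0/L1/L2 = BCGDFH/A/- → run B
t=5: L0/L1/L2 = BCGDFHE/A/- → run B
t=6: L0/L1/L2 = CGDFHE/AB/- → run C
t=7: L0/L1/L2 = CGDFHE/AB/- → run C
t=8: L0/L1/L2 = CGDFHE/AB/- → run C
t=9: L0/L1/L2 = GDFHE/ABC/- → run G
t=10: L0/L1/L2 = GDFHE/ABC/- → run G
t=11: L0/L1/L2 = GDFHE/ABC/- → run G
t=12: L0/L1/L2 = DFHE/ABCG/- → run D
t=13: L0/L1/L2 = DFHE/ABCG/- → run D
t=14: L0/L1/L2 = DFHE/ABCG/- → run D
t=15: L0/L1/L2 = FHE/ABCGD/- → run F
t=16: L0/L1/L2 = FHE/ABCGD/- → run F
t=17: L0/L1/L2 = FHE/ABCGD/- → run F
t=18: L0/L1/L2 = HE/ABCGD/- → run H
t=19: L0/L1/L2 = HE/ABCGD/- → run H
t=20: L0/L1/L2 = HE/ABCGD/- → run H
t=21: L0/L1/L2 = E/ABCGDH/- → run E
t=22: L0/L1/L2 = E/ABCGDH/- → run E
t=23: L0/L1/L2 = -/ABCGDH/- → run A
t=24: L0/L1/L2 = -/ABCGDH/- → run A
t=25: L0/L1/L2 = -/ABCGDH/- → run A
t=26: L0/L1/L2 = -/ABCGDH/- → run A
t=27: L0/L1/L2 = -/ABCGDH/- → run A
t=28: L0/L1/L2 = -/BCGDH/- → run B
t=29: L0/L1/L2 = -/BCGDH/- → run B
t=30: L0/L1/L2 = -/BCGDH/- → run B
t=31: L0/L1/L2 = -/BCGDH/- → run B
t=32: L0/L1/L2 = -/CGDH/- → run C
t=33: L0/L1/L2 = -/GDH/- → run G
t=34: L0/L1/L2 = -/DH/- → run D
t=35: L0/L1/L2 = -/DH/- → run D
t=36: L0/L1/L2 = -/H/- → run H
t=37: (idle)
t=38: (idle)
t=39: (idle)
t=40: (idle)
t=41: (idle)

completion order = F, E, A, B, C, G, D, H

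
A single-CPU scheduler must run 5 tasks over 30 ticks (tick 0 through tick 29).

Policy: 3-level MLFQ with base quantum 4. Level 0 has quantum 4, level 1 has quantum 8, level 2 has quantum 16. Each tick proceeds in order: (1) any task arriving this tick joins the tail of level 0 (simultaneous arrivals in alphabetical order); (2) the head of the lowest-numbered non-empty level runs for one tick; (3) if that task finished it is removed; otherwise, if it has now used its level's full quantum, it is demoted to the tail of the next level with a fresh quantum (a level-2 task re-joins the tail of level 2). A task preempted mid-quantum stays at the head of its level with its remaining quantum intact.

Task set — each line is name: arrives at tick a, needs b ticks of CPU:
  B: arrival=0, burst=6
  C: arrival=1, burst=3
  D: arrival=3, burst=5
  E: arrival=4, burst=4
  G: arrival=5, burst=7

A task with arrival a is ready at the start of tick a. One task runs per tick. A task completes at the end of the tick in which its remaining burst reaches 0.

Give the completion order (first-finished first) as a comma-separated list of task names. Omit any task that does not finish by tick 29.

t=0: L0/L1/L2 = B/-/- → run B
t=1: L0/L1/L2 = BC/-/- → run B
t=2: L0/L1/L2 = BC/-/- → run B
t=3: L0/L1/L2 = BCD/-/- → run B
t=4: L0/L1/L2 = CDE/B/- → run C
t=5: L0/L1/L2 = CDEG/B/- → run C
t=6: L0/L1/L2 = CDEG/B/- → run C
t=7: L0/L1/L2 = DEG/B/- → run D
t=8: L0/L1/L2 = DEG/B/- → run D
t=9: L0/L1/L2 = DEG/B/- → run D
t=10: L0/L1/L2 = DEG/B/- → run D
t=11: L0/L1/L2 = EG/BD/- → run E
t=12: L0/L1/L2 = EG/BD/- → run E
t=13: L0/L1/L2 = EG/BD/- → run E
t=14: L0/L1/L2 = EG/BD/- → run E
t=15: L0/L1/L2 = G/BD/- → run G
t=16: L0/L1/L2 = G/BD/- → run G
t=17: L0/L1/L2 = G/BD/- → run G
t=18: L0/L1/L2 = G/BD/- → run G
t=19: L0/L1/L2 = -/BDG/- → run B
t=20: L0/L1/L2 = -/BDG/- → run B
t=21: L0/L1/L2 = -/DG/- → run D
t=22: L0/L1/L2 = -/G/- → run G
t=23: L0/L1/L2 = -/G/- → run G
t=24: L0/L1/L2 = -/G/- → run G
t=25: (idle)
t=26: (idle)
t=27: (idle)
t=28: (idle)
t=29: (idle)

completion order = C, E, B, D, G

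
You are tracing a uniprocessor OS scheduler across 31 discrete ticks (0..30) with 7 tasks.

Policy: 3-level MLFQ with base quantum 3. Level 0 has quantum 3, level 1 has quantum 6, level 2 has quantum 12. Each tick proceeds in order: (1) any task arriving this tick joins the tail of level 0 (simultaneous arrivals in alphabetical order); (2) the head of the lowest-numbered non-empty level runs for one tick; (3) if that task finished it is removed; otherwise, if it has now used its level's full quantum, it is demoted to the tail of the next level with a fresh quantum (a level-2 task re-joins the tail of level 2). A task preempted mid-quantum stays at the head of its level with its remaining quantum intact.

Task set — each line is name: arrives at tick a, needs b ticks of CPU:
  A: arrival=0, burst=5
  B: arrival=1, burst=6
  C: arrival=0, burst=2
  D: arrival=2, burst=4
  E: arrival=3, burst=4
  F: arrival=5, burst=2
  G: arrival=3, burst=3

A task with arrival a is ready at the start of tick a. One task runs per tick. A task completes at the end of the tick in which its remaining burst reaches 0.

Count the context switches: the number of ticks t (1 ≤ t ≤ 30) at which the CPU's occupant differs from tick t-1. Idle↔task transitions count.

t=0: L0/L1/L2 = AC/-/- → run A
t=1: L0/L1/L2 = ACB/-/- → run A
t=2: L0/L1/L2 = ACBD/-/- → run A
t=3: L0/L1/L2 = CBDEG/A/- → run C
t=4: L0/L1/L2 = CBDEG/A/- → run C
t=5: L0/L1/L2 = BDEGF/A/- → run B
t=6: L0/L1/L2 = BDEGF/A/- → run B
t=7: L0/L1/L2 = BDEGF/A/- → run B
t=8: L0/L1/L2 = DEGF/AB/- → run D
t=9: L0/L1/L2 = DEGF/AB/- → run D
t=10: L0/L1/L2 = DEGF/AB/- → run D
t=11: L0/L1/L2 = EGF/ABD/- → run E
t=12: L0/L1/L2 = EGF/ABD/- → run E
t=13: L0/L1/L2 = EGF/ABD/- → run E
t=14: L0/L1/L2 = GF/ABDE/- → run G
t=15: L0/L1/L2 = GF/ABDE/- → run G
t=16: L0/L1/L2 = GF/ABDE/- → run G
t=17: L0/L1/L2 = F/ABDE/- → run F
t=18: L0/L1/L2 = F/ABDE/- → run F
t=19: L0/L1/L2 = -/ABDE/- → run A
t=20: L0/L1/L2 = -/ABDE/- → run A
t=21: L0/L1/L2 = -/BDE/- → run B
t=22: L0/L1/L2 = -/BDE/- → run B
t=23: L0/L1/L2 = -/BDE/- → run B
t=24: L0/L1/L2 = -/DE/- → run D
t=25: L0/L1/L2 = -/E/- → run E
t=26: (idle)
t=27: (idle)
t=28: (idle)
t=29: (idle)
t=30: (idle)

context switches = 11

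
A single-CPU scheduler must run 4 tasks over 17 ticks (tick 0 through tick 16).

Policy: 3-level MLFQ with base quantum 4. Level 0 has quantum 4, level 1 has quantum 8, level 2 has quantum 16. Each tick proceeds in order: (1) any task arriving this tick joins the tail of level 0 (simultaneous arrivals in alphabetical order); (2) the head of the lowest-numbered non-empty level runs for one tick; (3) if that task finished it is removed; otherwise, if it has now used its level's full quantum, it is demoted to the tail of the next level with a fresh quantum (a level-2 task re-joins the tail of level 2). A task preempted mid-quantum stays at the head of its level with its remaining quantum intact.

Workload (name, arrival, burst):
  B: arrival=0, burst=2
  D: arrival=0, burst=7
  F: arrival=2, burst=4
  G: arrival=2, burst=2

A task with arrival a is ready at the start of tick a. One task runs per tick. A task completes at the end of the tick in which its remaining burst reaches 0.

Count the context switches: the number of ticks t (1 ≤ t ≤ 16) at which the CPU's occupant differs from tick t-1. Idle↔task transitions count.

context switches = 5

t=0: L0/L1/L2 = BD/-/- → run B
t=1: L0/L1/L2 = BD/-/- → run B
t=2: L0/L1/L2 = DFG/-/- → run D
t=3: L0/L1/L2 = DFG/-/- → run D
t=4: L0/L1/L2 = DFG/-/- → run D
t=5: L0/L1/L2 = DFG/-/- → run D
t=6: L0/L1/L2 = FG/D/- → run F
t=7: L0/L1/L2 = FG/D/- → run F
t=8: L0/L1/L2 = FG/D/- → run F
t=9: L0/L1/L2 = FG/D/- → run F
t=10: L0/L1/L2 = G/D/- → run G
t=11: L0/L1/L2 = G/D/- → run G
t=12: L0/L1/L2 = -/D/- → run D
t=13: L0/L1/L2 = -/D/- → run D
t=14: L0/L1/L2 = -/D/- → run D
t=15: (idle)
t=16: (idle)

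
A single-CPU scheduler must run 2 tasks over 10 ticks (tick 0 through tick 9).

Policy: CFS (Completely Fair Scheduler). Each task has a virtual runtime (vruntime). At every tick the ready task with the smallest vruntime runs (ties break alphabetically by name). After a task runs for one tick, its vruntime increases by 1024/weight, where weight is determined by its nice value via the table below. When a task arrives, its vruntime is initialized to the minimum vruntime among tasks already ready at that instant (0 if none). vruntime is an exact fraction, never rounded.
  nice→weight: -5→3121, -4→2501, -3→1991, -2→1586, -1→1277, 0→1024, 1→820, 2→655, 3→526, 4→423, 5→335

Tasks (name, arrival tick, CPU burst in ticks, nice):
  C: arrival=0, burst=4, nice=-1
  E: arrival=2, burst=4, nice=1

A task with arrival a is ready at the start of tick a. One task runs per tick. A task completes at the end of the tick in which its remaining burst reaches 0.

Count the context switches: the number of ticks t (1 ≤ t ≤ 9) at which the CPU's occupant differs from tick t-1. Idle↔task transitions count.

t=0: vr[C=0] → run C
t=1: vr[C=1024/1277] → run C
t=2: vr[C=2048/1277 E=2048/1277] → run C
t=3: vr[C=3072/1277 E=2048/1277] → run E
t=4: vr[C=3072/1277 E=746752/261785] → run C
t=5: vr[E=746752/261785] → run E
t=6: vr[E=1073664/261785] → run E
t=7: vr[E=1400576/261785] → run E
t=8: (idle)
t=9: (idle)

context switches = 4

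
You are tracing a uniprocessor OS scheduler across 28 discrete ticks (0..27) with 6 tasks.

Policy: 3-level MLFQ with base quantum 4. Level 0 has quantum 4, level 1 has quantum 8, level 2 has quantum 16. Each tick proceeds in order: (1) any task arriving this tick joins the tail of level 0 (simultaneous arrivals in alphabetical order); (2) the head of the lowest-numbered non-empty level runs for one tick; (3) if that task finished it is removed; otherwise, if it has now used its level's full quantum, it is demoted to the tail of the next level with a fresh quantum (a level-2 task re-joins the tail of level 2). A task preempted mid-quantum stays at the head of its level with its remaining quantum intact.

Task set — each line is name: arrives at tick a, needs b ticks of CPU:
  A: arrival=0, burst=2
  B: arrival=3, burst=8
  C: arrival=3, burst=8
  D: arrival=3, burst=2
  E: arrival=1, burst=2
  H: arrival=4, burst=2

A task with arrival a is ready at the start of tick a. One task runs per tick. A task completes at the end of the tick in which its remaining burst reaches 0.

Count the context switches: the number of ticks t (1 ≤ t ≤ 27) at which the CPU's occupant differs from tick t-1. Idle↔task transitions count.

t=0: L0/L1/L2 = A/-/- → run A
t=1: L0/L1/L2 = AE/-/- → run A
t=2: L0/L1/L2 = E/-/- → run E
t=3: L0/L1/L2 = EBCD/-/- → run E
t=4: L0/L1/L2 = BCDH/-/- → run B
t=5: L0/L1/L2 = BCDH/-/- → run B
t=6: L0/L1/L2 = BCDH/-/- → run B
t=7: L0/L1/L2 = BCDH/-/- → run B
t=8: L0/L1/L2 = CDH/B/- → run C
t=9: L0/L1/L2 = CDH/B/- → run C
t=10: L0/L1/L2 = CDH/B/- → run C
t=11: L0/L1/L2 = CDH/B/- → run C
t=12: L0/L1/L2 = DH/BC/- → run D
t=13: L0/L1/L2 = DH/BC/- → run D
t=14: L0/L1/L2 = H/BC/- → run H
t=15: L0/L1/L2 = H/BC/- → run H
t=16: L0/L1/L2 = -/BC/- → run B
t=17: L0/L1/L2 = -/BC/- → run B
t=18: L0/L1/L2 = -/BC/- → run B
t=19: L0/L1/L2 = -/BC/- → run B
t=20: L0/L1/L2 = -/C/- → run C
t=21: L0/L1/L2 = -/C/- → run C
t=22: L0/L1/L2 = -/C/- → run C
t=23: L0/L1/L2 = -/C/- → run C
t=24: (idle)
t=25: (idle)
t=26: (idle)
t=27: (idle)

context switches = 8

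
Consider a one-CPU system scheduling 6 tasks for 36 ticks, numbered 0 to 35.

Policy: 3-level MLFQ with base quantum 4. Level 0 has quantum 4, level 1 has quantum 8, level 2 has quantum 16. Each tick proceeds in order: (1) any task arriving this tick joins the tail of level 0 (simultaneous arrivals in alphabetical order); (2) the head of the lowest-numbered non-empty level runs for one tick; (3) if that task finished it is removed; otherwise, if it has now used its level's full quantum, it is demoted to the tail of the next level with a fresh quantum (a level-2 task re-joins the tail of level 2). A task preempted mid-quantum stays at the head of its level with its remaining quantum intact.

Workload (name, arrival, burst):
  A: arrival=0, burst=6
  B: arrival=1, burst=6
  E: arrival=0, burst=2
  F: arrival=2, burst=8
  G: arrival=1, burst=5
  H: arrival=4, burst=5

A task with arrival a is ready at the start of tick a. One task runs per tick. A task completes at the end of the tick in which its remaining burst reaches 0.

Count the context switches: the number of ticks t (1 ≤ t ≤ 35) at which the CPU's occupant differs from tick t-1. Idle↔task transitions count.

t=0: L0/L1/L2 = AE/-/- → run A
t=1: L0/L1/L2 = AEBG/-/- → run A
t=2: L0/L1/L2 = AEBGF/-/- → run A
t=3: L0/L1/L2 = AEBGF/-/- → run A
t=4: L0/L1/L2 = EBGFH/A/- → run E
t=5: L0/L1/L2 = EBGFH/A/- → run E
t=6: L0/L1/L2 = BGFH/A/- → run B
t=7: L0/L1/L2 = BGFH/A/- → run B
t=8: L0/L1/L2 = BGFH/A/- → run B
t=9: L0/L1/L2 = BGFH/A/- → run B
t=10: L0/L1/L2 = GFH/AB/- → run G
t=11: L0/L1/L2 = GFH/AB/- → run G
t=12: L0/L1/L2 = GFH/AB/- → run G
t=13: L0/L1/L2 = GFH/AB/- → run G
t=14: L0/L1/L2 = FH/ABG/- → run F
t=15: L0/L1/L2 = FH/ABG/- → run F
t=16: L0/L1/L2 = FH/ABG/- → run F
t=17: L0/L1/L2 = FH/ABG/- → run F
t=18: L0/L1/L2 = H/ABGF/- → run H
t=19: L0/L1/L2 = H/ABGF/- → run H
t=20: L0/L1/L2 = H/ABGF/- → run H
t=21: L0/L1/L2 = H/ABGF/- → run H
t=22: L0/L1/L2 = -/ABGFH/- → run A
t=23: L0/L1/L2 = -/ABGFH/- → run A
t=24: L0/L1/L2 = -/BGFH/- → run B
t=25: L0/L1/L2 = -/BGFH/- → run B
t=26: L0/L1/L2 = -/GFH/- → run G
t=27: L0/L1/L2 = -/FH/- → run F
t=28: L0/L1/L2 = -/FH/- → run F
t=29: L0/L1/L2 = -/FH/- → run F
t=30: L0/L1/L2 = -/FH/- → run F
t=31: L0/L1/L2 = -/H/- → run H
t=32: (idle)
t=33: (idle)
t=34: (idle)
t=35: (idle)

context switches = 11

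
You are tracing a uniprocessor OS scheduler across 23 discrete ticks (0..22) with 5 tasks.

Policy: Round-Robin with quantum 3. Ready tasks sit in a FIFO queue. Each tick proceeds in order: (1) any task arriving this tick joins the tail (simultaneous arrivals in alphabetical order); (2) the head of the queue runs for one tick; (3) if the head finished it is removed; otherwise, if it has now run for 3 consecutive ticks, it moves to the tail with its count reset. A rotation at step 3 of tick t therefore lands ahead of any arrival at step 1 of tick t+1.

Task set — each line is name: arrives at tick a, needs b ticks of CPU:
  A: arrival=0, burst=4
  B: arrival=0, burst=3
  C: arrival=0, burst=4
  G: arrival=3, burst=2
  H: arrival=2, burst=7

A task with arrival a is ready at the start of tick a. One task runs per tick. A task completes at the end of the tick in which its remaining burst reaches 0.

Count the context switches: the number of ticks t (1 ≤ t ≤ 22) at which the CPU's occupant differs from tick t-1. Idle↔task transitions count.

t=0: queue=[A,B,C] q_used=0 → run A
t=1: queue=[A,B,C] q_used=1 → run A
t=2: queue=[A,B,C,H] q_used=2 → run A
t=3: queue=[B,C,H,A,G] q_used=0 → run B
t=4: queue=[B,C,H,A,G] q_used=1 → run B
t=5: queue=[B,C,H,A,G] q_used=2 → run B
t=6: queue=[C,H,A,G] q_used=0 → run C
t=7: queue=[C,H,A,G] q_used=1 → run C
t=8: queue=[C,H,A,G] q_used=2 → run C
t=9: queue=[H,A,G,C] q_used=0 → run H
t=10: queue=[H,A,G,C] q_used=1 → run H
t=11: queue=[H,A,G,C] q_used=2 → run H
t=12: queue=[A,G,C,H] q_used=0 → run A
t=13: queue=[G,C,H] q_used=0 → run G
t=14: queue=[G,C,H] q_used=1 → run G
t=15: queue=[C,H] q_used=0 → run C
t=16: queue=[H] q_used=0 → run H
t=17: queue=[H] q_used=1 → run H
t=18: queue=[H] q_used=2 → run H
t=19: queue=[H] q_used=0 → run H
t=20: (idle)
t=21: (idle)
t=22: (idle)

context switches = 8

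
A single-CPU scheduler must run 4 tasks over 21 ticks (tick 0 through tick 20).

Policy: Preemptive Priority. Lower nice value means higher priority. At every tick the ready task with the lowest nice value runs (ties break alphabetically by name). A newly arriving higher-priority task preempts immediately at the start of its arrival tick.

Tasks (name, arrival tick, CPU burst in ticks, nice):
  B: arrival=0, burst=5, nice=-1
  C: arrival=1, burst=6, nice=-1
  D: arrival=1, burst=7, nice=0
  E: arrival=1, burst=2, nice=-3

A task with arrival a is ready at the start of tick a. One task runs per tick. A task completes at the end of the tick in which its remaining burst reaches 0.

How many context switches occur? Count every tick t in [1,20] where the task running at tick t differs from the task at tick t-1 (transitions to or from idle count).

context switches = 5

t=0: ready={B} → run B
t=1: ready={B,C,D,E} → run E
t=2: ready={B,C,D,E} → run E
t=3: ready={B,C,D} → run B
t=4: ready={B,C,D} → run B
t=5: ready={B,C,D} → run B
t=6: ready={B,C,D} → run B
t=7: ready={C,D} → run C
t=8: ready={C,D} → run C
t=9: ready={C,D} → run C
t=10: ready={C,D} → run C
t=11: ready={C,D} → run C
t=12: ready={C,D} → run C
t=13: ready={D} → run D
t=14: ready={D} → run D
t=15: ready={D} → run D
t=16: ready={D} → run D
t=17: ready={D} → run D
t=18: ready={D} → run D
t=19: ready={D} → run D
t=20: (idle)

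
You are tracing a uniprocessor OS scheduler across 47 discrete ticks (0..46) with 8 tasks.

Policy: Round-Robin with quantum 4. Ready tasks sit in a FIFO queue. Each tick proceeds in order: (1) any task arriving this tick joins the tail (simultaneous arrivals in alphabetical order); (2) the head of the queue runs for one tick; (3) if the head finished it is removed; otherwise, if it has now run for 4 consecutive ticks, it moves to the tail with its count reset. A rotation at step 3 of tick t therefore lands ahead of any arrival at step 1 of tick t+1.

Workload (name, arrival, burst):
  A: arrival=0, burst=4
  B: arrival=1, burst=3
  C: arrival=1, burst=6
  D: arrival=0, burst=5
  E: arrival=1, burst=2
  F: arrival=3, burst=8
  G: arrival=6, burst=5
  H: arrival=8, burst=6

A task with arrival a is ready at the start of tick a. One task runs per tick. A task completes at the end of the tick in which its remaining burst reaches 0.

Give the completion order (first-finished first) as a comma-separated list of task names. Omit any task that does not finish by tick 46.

t=0: queue=[A,D] q_used=0 → run A
t=1: queue=[A,D,B,C,E] q_used=1 → run A
t=2: queue=[A,D,B,C,E] q_used=2 → run A
t=3: queue=[A,D,B,C,E,F] q_used=3 → run A
t=4: queue=[D,B,C,E,F] q_used=0 → run D
t=5: queue=[D,B,C,E,F] q_used=1 → run D
t=6: queue=[D,B,C,E,F,G] q_used=2 → run D
t=7: queue=[D,B,C,E,F,G] q_used=3 → run D
t=8: queue=[B,C,E,F,G,D,H] q_used=0 → run B
t=9: queue=[B,C,E,F,G,D,H] q_used=1 → run B
t=10: queue=[B,C,E,F,G,D,H] q_used=2 → run B
t=11: queue=[C,E,F,G,D,H] q_used=0 → run C
t=12: queue=[C,E,F,G,D,H] q_used=1 → run C
t=13: queue=[C,E,F,G,D,H] q_used=2 → run C
t=14: queue=[C,E,F,G,D,H] q_used=3 → run C
t=15: queue=[E,F,G,D,H,C] q_used=0 → run E
t=16: queue=[E,F,G,D,H,C] q_used=1 → run E
t=17: queue=[F,G,D,H,C] q_used=0 → run F
t=18: queue=[F,G,D,H,C] q_used=1 → run F
t=19: queue=[F,G,D,H,C] q_used=2 → run F
t=20: queue=[F,G,D,H,C] q_used=3 → run F
t=21: queue=[G,D,H,C,F] q_used=0 → run G
t=22: queue=[G,D,H,C,F] q_used=1 → run G
t=23: queue=[G,D,H,C,F] q_used=2 → run G
t=24: queue=[G,D,H,C,F] q_used=3 → run G
t=25: queue=[D,H,C,F,G] q_used=0 → run D
t=26: queue=[H,C,F,G] q_used=0 → run H
t=27: queue=[H,C,F,G] q_used=1 → run H
t=28: queue=[H,C,F,G] q_used=2 → run H
t=29: queue=[H,C,F,G] q_used=3 → run H
t=30: queue=[C,F,G,H] q_used=0 → run C
t=31: queue=[C,F,G,H] q_used=1 → run C
t=32: queue=[F,G,H] q_used=0 → run F
t=33: queue=[F,G,H] q_used=1 → run F
t=34: queue=[F,G,H] q_used=2 → run F
t=35: queue=[F,G,H] q_used=3 → run F
t=36: queue=[G,H] q_used=0 → run G
t=37: queue=[H] q_used=0 → run H
t=38: queue=[H] q_used=1 → run H
t=39: (idle)
t=40: (idle)
t=41: (idle)
t=42: (idle)
t=43: (idle)
t=44: (idle)
t=45: (idle)
t=46: (idle)

completion order = A, B, E, D, C, F, G, H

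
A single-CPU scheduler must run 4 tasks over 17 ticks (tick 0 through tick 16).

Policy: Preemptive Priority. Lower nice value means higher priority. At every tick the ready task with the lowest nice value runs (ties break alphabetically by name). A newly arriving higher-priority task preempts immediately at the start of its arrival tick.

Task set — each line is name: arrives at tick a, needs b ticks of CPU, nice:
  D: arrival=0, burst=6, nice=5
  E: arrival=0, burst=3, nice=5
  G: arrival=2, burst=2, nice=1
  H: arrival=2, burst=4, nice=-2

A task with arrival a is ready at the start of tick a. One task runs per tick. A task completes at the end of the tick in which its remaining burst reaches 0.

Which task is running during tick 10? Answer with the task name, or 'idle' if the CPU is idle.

t=0: ready={D,E} → run D
t=1: ready={D,E} → run D
t=2: ready={D,E,G,H} → run H
t=3: ready={D,E,G,H} → run H
t=4: ready={D,E,G,H} → run H
t=5: ready={D,E,G,H} → run H
t=6: ready={D,E,G} → run G
t=7: ready={D,E,G} → run G
t=8: ready={D,E} → run D
t=9: ready={D,E} → run D
t=10: ready={D,E} → run D
t=11: ready={D,E} → run D
t=12: ready={E} → run E
t=13: ready={E} → run E
t=14: ready={E} → run E
t=15: (idle)
t=16: (idle)

running at tick 10 = D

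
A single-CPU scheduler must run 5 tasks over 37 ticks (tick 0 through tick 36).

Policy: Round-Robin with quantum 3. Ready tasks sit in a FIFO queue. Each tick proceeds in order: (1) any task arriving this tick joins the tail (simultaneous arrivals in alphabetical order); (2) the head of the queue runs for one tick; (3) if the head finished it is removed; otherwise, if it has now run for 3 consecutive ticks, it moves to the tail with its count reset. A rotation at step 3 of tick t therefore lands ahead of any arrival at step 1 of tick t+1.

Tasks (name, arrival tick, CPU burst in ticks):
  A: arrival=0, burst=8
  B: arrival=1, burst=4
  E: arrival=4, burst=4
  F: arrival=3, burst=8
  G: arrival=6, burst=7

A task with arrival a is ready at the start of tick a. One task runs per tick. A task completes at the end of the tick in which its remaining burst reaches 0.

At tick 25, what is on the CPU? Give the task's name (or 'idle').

t=0: queue=[A] q_used=0 → run A
t=1: queue=[A,B] q_used=1 → run A
t=2: queue=[A,B] q_used=2 → run A
t=3: queue=[B,A,F] q_used=0 → run B
t=4: queue=[B,A,F,E] q_used=1 → run B
t=5: queue=[B,A,F,E] q_used=2 → run B
t=6: queue=[A,F,E,B,G] q_used=0 → run A
t=7: queue=[A,F,E,B,G] q_used=1 → run A
t=8: queue=[A,F,E,B,G] q_used=2 → run A
t=9: queue=[F,E,B,G,A] q_used=0 → run F
t=10: queue=[F,E,B,G,A] q_used=1 → run F
t=11: queue=[F,E,B,G,A] q_used=2 → run F
t=12: queue=[E,B,G,A,F] q_used=0 → run E
t=13: queue=[E,B,G,A,F] q_used=1 → run E
t=14: queue=[E,B,G,A,F] q_used=2 → run E
t=15: queue=[B,G,A,F,E] q_used=0 → run B
t=16: queue=[G,A,F,E] q_used=0 → run G
t=17: queue=[G,A,F,E] q_used=1 → run G
t=18: queue=[G,A,F,E] q_used=2 → run G
t=19: queue=[A,F,E,G] q_used=0 → run A
t=20: queue=[A,F,E,G] q_used=1 → run A
t=21: queue=[F,E,G] q_used=0 → run F
t=22: queue=[F,E,G] q_used=1 → run F
t=23: queue=[F,E,G] q_used=2 → run F
t=24: queue=[E,G,F] q_used=0 → run E
t=25: queue=[G,F] q_used=0 → run G
t=26: queue=[G,F] q_used=1 → run G
t=27: queue=[G,F] q_used=2 → run G
t=28: queue=[F,G] q_used=0 → run F
t=29: queue=[F,G] q_used=1 → run F
t=30: queue=[G] q_used=0 → run G
t=31: (idle)
t=32: (idle)
t=33: (idle)
t=34: (idle)
t=35: (idle)
t=36: (idle)

running at tick 25 = G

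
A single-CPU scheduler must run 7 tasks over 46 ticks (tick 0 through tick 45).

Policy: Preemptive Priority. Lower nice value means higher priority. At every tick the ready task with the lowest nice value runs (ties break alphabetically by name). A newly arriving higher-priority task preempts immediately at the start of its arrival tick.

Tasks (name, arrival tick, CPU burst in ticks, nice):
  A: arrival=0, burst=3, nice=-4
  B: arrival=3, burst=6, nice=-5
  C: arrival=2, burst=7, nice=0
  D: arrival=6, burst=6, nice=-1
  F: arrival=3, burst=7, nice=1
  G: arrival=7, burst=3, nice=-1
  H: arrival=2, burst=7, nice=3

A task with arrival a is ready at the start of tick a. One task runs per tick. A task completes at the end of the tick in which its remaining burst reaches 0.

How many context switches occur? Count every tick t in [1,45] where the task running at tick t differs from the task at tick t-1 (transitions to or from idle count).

context switches = 7

t=0: ready={A} → run A
t=1: ready={A} → run A
t=2: ready={A,C,H} → run A
t=3: ready={B,C,F,H} → run B
t=4: ready={B,C,F,H} → run B
t=5: ready={B,C,F,H} → run B
t=6: ready={B,C,D,F,H} → run B
t=7: ready={B,C,D,F,G,H} → run B
t=8: ready={B,C,D,F,G,H} → run B
t=9: ready={C,D,F,G,H} → run D
t=10: ready={C,D,F,G,H} → run D
t=11: ready={C,D,F,G,H} → run D
t=12: ready={C,D,F,G,H} → run D
t=13: ready={C,D,F,G,H} → run D
t=14: ready={C,D,F,G,H} → run D
t=15: ready={C,F,G,H} → run G
t=16: ready={C,F,G,H} → run G
t=17: ready={C,F,G,H} → run G
t=18: ready={C,F,H} → run C
t=19: ready={C,F,H} → run C
t=20: ready={C,F,H} → run C
t=21: ready={C,F,H} → run C
t=22: ready={C,F,H} → run C
t=23: ready={C,F,H} → run C
t=24: ready={C,F,H} → run C
t=25: ready={F,H} → run F
t=26: ready={F,H} → run F
t=27: ready={F,H} → run F
t=28: ready={F,H} → run F
t=29: ready={F,H} → run F
t=30: ready={F,H} → run F
t=31: ready={F,H} → run F
t=32: ready={H} → run H
t=33: ready={H} → run H
t=34: ready={H} → run H
t=35: ready={H} → run H
t=36: ready={H} → run H
t=37: ready={H} → run H
t=38: ready={H} → run H
t=39: (idle)
t=40: (idle)
t=41: (idle)
t=42: (idle)
t=43: (idle)
t=44: (idle)
t=45: (idle)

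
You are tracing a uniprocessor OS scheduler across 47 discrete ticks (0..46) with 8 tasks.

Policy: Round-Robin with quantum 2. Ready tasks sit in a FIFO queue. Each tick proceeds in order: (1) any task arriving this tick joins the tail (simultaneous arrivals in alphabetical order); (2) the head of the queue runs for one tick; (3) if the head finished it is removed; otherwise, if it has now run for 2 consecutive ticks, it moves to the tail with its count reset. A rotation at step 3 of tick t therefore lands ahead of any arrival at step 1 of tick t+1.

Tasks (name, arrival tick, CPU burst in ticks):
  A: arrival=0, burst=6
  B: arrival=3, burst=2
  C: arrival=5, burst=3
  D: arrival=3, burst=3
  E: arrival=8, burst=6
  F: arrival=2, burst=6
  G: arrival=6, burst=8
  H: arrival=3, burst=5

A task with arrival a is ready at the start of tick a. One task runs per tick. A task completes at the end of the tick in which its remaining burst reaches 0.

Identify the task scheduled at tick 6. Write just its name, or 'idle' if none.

running at tick 6 = B

t=0: queue=[A] q_used=0 → run A
t=1: queue=[A] q_used=1 → run A
t=2: queue=[A,F] q_used=0 → run A
t=3: queue=[A,F,B,D,H] q_used=1 → run A
t=4: queue=[F,B,D,H,A] q_used=0 → run F
t=5: queue=[F,B,D,H,A,C] q_used=1 → run F
t=6: queue=[B,D,H,A,C,F,G] q_used=0 → run B
t=7: queue=[B,D,H,A,C,F,G] q_used=1 → run B
t=8: queue=[D,H,A,C,F,G,E] q_used=0 → run D
t=9: queue=[D,H,A,C,F,G,E] q_used=1 → run D
t=10: queue=[H,A,C,F,G,E,D] q_used=0 → run H
t=11: queue=[H,A,C,F,G,E,D] q_used=1 → run H
t=12: queue=[A,C,F,G,E,D,H] q_used=0 → run A
t=13: queue=[A,C,F,G,E,D,H] q_used=1 → run A
t=14: queue=[C,F,G,E,D,H] q_used=0 → run C
t=15: queue=[C,F,G,E,D,H] q_used=1 → run C
t=16: queue=[F,G,E,D,H,C] q_used=0 → run F
t=17: queue=[F,G,E,D,H,C] q_used=1 → run F
t=18: queue=[G,E,D,H,C,F] q_used=0 → run G
t=19: queue=[G,E,D,H,C,F] q_used=1 → run G
t=20: queue=[E,D,H,C,F,G] q_used=0 → run E
t=21: queue=[E,D,H,C,F,G] q_used=1 → run E
t=22: queue=[D,H,C,F,G,E] q_used=0 → run D
t=23: queue=[H,C,F,G,E] q_used=0 → run H
t=24: queue=[H,C,F,G,E] q_used=1 → run H
t=25: queue=[C,F,G,E,H] q_used=0 → run C
t=26: queue=[F,G,E,H] q_used=0 → run F
t=27: queue=[F,G,E,H] q_used=1 → run F
t=28: queue=[G,E,H] q_used=0 → run G
t=29: queue=[G,E,H] q_used=1 → run G
t=30: queue=[E,H,G] q_used=0 → run E
t=31: queue=[E,H,G] q_used=1 → run E
t=32: queue=[H,G,E] q_used=0 → run H
t=33: queue=[G,E] q_used=0 → run G
t=34: queue=[G,E] q_used=1 → run G
t=35: queue=[E,G] q_used=0 → run E
t=36: queue=[E,G] q_used=1 → run E
t=37: queue=[G] q_used=0 → run G
t=38: queue=[G] q_used=1 → run G
t=39: (idle)
t=40: (idle)
t=41: (idle)
t=42: (idle)
t=43: (idle)
t=44: (idle)
t=45: (idle)
t=46: (idle)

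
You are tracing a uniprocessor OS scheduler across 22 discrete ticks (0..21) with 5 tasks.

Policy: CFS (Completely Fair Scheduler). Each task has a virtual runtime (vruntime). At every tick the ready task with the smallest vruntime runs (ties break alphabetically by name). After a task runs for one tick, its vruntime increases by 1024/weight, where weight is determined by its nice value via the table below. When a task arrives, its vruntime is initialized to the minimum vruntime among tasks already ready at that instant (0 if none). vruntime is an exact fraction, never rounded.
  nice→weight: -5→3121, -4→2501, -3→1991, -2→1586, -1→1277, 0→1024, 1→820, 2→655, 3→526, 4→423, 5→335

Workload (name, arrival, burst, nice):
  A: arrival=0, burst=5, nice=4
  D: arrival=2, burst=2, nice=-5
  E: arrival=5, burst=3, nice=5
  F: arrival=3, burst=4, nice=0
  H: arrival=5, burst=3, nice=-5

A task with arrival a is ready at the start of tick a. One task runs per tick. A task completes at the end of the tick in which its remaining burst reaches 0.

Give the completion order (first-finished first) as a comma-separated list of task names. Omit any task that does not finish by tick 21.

completion order = D, H, F, A, E

t=0: vr[A=0] → run A
t=1: vr[A=1024/423] → run A
t=2: vr[A=2048/423 D=2048/423] → run A
t=3: vr[A=1024/141 D=2048/423 F=2048/423] → run D
t=4: vr[A=1024/141 D=6824960/1320183 F=2048/423] → run F
t=5: vr[A=1024/141 D=6824960/1320183 E=6824960/1320183 F=2471/423 H=6824960/1320183] → run D
t=6: vr[A=1024/141 E=6824960/1320183 F=2471/423 H=6824960/1320183] → run E
t=7: vr[A=1024/141 E=3638228992/442261305 F=2471/423 H=6824960/1320183] → run H
t=8: vr[A=1024/141 E=3638228992/442261305 F=2471/423 H=7258112/1320183] → run H
t=9: vr[A=1024/141 E=3638228992/442261305 F=2471/423 H=7691264/1320183] → run H
t=10: vr[A=1024/141 E=3638228992/442261305 F=2471/423] → run F
t=11: vr[A=1024/141 E=3638228992/442261305 F=2894/423] → run F
t=12: vr[A=1024/141 E=3638228992/442261305 F=3317/423] → run A
t=13: vr[A=4096/423 E=3638228992/442261305 F=3317/423] → run F
t=14: vr[A=4096/423 E=3638228992/442261305] → run E
t=15: vr[A=4096/423 E=4990096384/442261305] → run A
t=16: vr[E=4990096384/442261305] → run E
t=17: (idle)
t=18: (idle)
t=19: (idle)
t=20: (idle)
t=21: (idle)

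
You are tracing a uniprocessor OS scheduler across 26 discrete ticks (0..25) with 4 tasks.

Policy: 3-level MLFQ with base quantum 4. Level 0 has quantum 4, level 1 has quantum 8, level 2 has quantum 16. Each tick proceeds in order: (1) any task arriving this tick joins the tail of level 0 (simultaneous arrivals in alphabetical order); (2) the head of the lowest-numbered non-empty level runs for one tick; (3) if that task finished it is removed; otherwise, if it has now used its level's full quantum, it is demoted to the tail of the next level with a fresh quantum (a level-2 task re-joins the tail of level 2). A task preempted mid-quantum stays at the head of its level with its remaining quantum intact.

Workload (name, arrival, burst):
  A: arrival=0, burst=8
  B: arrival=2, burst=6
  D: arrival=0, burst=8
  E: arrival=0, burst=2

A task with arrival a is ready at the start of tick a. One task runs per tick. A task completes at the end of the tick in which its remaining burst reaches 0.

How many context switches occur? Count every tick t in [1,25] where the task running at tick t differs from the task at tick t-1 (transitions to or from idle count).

t=0: L0/L1/L2 = ADE/-/- → run A
t=1: L0/L1/L2 = ADE/-/- → run A
t=2: L0/L1/L2 = ADEB/-/- → run A
t=3: L0/L1/L2 = ADEB/-/- → run A
t=4: L0/L1/L2 = DEB/A/- → run D
t=5: L0/L1/L2 = DEB/A/- → run D
t=6: L0/L1/L2 = DEB/A/- → run D
t=7: L0/L1/L2 = DEB/A/- → run D
t=8: L0/L1/L2 = EB/AD/- → run E
t=9: L0/L1/L2 = EB/AD/- → run E
t=10: L0/L1/L2 = B/AD/- → run B
t=11: L0/L1/L2 = B/AD/- → run B
t=12: L0/L1/L2 = B/AD/- → run B
t=13: L0/L1/L2 = B/AD/- → run B
t=14: L0/L1/L2 = -/ADB/- → run A
t=15: L0/L1/L2 = -/ADB/- → run A
t=16: L0/L1/L2 = -/ADB/- → run A
t=17: L0/L1/L2 = -/ADB/- → run A
t=18: L0/L1/L2 = -/DB/- → run D
t=19: L0/L1/L2 = -/DB/- → run D
t=20: L0/L1/L2 = -/DB/- → run D
t=21: L0/L1/L2 = -/DB/- → run D
t=22: L0/L1/L2 = -/B/- → run B
t=23: L0/L1/L2 = -/B/- → run B
t=24: (idle)
t=25: (idle)

context switches = 7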